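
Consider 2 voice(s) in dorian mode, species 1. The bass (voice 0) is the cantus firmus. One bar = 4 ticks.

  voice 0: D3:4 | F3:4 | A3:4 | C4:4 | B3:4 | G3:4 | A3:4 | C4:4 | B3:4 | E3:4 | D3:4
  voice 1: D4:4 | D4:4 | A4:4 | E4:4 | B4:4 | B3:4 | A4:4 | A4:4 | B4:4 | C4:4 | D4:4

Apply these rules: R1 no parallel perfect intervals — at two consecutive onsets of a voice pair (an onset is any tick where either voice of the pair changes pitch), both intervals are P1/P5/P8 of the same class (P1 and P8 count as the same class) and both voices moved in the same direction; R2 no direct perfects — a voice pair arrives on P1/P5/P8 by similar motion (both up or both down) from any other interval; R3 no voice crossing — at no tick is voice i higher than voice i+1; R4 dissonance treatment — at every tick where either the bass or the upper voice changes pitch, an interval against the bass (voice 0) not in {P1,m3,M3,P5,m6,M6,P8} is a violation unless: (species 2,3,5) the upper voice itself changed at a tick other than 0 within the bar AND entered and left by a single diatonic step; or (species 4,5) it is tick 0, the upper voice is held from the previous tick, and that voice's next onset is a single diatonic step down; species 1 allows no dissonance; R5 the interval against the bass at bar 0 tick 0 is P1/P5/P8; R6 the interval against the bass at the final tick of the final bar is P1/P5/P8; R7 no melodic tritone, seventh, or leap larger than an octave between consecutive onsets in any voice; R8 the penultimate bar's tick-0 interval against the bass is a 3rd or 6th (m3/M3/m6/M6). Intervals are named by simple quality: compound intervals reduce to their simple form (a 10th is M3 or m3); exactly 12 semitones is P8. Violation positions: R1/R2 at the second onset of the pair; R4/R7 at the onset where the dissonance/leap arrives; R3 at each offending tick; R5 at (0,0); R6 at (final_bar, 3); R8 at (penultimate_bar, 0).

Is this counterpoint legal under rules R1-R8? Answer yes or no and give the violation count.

No (4 violations)

bar 0: v0=D3 v1=D4 (P8)
bar 1: v0=F3 v1=D4 (M6)
bar 2: v0=A3 v1=A4 (P8)
bar 3: v0=C4 v1=E4 (M3)
bar 4: v0=B3 v1=B4 (P8)
bar 5: v0=G3 v1=B3 (M3)
bar 6: v0=A3 v1=A4 (P8)
bar 7: v0=C4 v1=A4 (M6)
bar 8: v0=B3 v1=B4 (P8)
bar 9: v0=E3 v1=C4 (m6)
bar 10: v0=D3 v1=D4 (P8)
  R2 @ bar2.0: F3/D4 M6 -> A3/A4 P8 similar
  R2 @ bar6.0: G3/B3 M3 -> A3/A4 P8 similar
  R7 @ bar6.0: B3->A4 leap 10st
  R7 @ bar9.0: B4->C4 leap 11st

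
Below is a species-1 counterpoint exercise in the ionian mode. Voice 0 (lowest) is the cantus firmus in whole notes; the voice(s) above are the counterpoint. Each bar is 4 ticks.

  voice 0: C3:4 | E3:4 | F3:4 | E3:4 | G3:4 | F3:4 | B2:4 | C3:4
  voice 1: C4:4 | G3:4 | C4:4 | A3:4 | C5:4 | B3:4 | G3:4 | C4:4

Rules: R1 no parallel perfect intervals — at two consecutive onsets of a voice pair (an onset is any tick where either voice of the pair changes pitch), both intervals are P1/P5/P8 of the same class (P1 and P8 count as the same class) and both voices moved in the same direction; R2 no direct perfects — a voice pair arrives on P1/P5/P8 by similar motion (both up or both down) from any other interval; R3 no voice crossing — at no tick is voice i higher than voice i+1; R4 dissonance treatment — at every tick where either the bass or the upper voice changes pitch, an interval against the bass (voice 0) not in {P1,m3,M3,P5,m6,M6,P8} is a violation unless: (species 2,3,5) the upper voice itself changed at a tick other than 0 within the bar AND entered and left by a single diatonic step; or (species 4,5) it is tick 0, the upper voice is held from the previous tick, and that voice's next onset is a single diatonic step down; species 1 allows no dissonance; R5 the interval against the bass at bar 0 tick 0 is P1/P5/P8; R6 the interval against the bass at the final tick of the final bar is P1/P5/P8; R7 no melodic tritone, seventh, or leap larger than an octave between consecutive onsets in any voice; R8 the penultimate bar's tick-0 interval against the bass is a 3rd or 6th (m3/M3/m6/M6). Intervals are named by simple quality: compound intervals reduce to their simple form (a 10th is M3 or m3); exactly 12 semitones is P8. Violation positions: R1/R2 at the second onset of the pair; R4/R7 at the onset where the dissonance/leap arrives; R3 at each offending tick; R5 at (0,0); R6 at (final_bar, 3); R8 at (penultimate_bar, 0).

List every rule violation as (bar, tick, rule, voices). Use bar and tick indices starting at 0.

bar 0: v0=C3 v1=C4 downbeat P8
bar 1: v0=E3 v1=G3 downbeat m3
bar 2: v0=F3 v1=C4 downbeat P5
bar 3: v0=E3 v1=A3 downbeat P4
bar 4: v0=G3 v1=C5 downbeat P4
bar 5: v0=F3 v1=B3 downbeat TT
bar 6: v0=B2 v1=G3 downbeat m6
bar 7: v0=C3 v1=C4 downbeat P8
  -> R2 @ bar 2 tick 0 v(0, 1): E3/G3 m3 -> F3/C4 P5 similar
  -> R4 @ bar 3 tick 0 v(0, 1): E3/A3 P4 untreated
  -> R4 @ bar 4 tick 0 v(0, 1): G3/C5 P4 untreated
  -> R7 @ bar 4 tick 0 v(1,): A3->C5 leap 15st
  -> R4 @ bar 5 tick 0 v(0, 1): F3/B3 TT untreated
  -> R7 @ bar 5 tick 0 v(1,): C5->B3 leap 13st
  -> R7 @ bar 6 tick 0 v(0,): F3->B2 leap 6st
  -> R2 @ bar 7 tick 0 v(0, 1): B2/G3 m6 -> C3/C4 P8 similar

(2, 0, R2, (0, 1))
(3, 0, R4, (0, 1))
(4, 0, R4, (0, 1))
(4, 0, R7, (1,))
(5, 0, R4, (0, 1))
(5, 0, R7, (1,))
(6, 0, R7, (0,))
(7, 0, R2, (0, 1))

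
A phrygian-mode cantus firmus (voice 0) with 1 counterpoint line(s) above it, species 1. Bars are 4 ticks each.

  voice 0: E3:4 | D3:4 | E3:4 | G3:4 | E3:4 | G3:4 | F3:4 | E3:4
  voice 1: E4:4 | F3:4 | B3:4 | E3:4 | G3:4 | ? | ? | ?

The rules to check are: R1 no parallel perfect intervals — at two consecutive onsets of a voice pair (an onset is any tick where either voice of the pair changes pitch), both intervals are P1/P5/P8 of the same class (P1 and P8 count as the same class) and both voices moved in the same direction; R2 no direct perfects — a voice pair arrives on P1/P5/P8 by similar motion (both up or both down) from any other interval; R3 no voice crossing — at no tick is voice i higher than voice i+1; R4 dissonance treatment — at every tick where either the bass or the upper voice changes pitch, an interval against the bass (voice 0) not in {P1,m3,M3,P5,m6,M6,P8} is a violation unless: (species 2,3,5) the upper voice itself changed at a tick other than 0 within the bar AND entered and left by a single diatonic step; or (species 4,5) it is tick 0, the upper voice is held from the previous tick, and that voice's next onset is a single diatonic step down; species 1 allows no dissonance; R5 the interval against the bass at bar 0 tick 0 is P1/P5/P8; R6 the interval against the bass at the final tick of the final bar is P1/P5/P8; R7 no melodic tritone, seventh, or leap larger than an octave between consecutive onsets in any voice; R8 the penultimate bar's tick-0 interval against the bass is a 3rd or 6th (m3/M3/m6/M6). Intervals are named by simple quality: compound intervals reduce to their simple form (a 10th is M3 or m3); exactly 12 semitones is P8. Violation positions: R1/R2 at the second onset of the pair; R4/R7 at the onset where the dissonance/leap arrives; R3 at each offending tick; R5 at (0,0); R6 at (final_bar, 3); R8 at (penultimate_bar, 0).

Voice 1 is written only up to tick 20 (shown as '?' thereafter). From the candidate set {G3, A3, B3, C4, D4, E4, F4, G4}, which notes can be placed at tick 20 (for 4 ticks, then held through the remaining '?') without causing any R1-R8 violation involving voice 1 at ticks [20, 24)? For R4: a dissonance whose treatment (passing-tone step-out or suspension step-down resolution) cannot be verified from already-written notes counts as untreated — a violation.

{B3, E4, G3}

G3: legal
A3: violates R4
B3: legal
C4: violates R4
D4: violates R2
E4: legal
F4: violates R4,R7
G4: violates R2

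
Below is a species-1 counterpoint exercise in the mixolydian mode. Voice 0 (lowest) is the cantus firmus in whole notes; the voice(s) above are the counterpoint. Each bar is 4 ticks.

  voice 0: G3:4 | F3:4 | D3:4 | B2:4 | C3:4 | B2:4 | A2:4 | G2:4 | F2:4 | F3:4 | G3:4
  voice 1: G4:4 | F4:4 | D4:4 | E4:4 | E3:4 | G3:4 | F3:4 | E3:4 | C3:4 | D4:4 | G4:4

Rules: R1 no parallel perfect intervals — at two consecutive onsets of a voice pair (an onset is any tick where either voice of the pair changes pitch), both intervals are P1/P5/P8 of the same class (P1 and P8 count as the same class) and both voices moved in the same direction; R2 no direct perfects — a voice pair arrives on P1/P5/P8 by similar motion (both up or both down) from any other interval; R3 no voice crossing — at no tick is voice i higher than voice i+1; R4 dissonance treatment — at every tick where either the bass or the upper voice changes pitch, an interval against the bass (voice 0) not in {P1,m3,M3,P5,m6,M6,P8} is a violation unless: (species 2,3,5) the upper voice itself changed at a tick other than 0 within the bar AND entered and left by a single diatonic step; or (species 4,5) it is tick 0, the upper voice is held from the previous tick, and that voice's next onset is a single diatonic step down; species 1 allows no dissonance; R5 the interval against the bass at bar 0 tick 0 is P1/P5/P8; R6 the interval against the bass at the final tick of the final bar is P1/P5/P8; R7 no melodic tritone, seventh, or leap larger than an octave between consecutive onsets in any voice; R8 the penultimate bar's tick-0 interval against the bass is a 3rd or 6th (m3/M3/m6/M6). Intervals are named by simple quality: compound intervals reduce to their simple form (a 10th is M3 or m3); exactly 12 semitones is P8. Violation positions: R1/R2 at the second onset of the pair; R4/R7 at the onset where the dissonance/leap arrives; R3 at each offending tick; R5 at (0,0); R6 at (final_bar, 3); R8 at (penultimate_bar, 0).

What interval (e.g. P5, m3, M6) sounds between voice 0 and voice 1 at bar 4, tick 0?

M3

voice 0=C3 voice 1=E3 -> M3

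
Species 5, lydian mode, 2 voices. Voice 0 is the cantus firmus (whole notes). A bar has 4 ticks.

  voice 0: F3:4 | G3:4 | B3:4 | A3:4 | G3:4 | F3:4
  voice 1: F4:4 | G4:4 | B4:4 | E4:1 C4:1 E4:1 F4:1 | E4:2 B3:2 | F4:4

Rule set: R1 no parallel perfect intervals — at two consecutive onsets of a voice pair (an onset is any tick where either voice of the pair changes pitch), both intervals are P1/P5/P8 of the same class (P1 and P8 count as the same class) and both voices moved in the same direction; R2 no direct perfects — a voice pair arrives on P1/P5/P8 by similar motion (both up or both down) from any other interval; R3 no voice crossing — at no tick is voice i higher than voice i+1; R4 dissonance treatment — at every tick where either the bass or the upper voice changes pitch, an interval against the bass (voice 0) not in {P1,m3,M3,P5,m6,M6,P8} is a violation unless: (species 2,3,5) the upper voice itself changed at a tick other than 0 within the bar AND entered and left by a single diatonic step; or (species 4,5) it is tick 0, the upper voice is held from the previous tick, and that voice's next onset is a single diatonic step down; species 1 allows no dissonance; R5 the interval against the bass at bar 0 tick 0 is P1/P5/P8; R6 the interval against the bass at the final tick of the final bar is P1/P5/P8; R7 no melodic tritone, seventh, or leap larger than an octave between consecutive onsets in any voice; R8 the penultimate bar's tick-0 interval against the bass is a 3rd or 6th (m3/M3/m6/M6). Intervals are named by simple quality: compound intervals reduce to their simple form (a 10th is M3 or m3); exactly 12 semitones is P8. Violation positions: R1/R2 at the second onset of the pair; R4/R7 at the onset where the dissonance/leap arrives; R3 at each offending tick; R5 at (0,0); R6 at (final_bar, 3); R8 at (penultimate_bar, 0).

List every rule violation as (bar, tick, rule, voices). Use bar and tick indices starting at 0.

bar 0: v0=F3 v1=F4 downbeat P8
bar 1: v0=G3 v1=G4 downbeat P8
bar 2: v0=B3 v1=B4 downbeat P8
bar 3: v0=A3 v1=E4 downbeat P5
bar 4: v0=G3 v1=E4 downbeat M6
bar 5: v0=F3 v1=F4 downbeat P8
  -> R1 @ bar 1 tick 0 v(0, 1): F3/F4 P8 -> G3/G4 P8 similar
  -> R1 @ bar 2 tick 0 v(0, 1): G3/G4 P8 -> B3/B4 P8 similar
  -> R2 @ bar 3 tick 0 v(0, 1): B3/B4 P8 -> A3/E4 P5 similar
  -> R7 @ bar 5 tick 0 v(1,): B3->F4 leap 6st

(1, 0, R1, (0, 1))
(2, 0, R1, (0, 1))
(3, 0, R2, (0, 1))
(5, 0, R7, (1,))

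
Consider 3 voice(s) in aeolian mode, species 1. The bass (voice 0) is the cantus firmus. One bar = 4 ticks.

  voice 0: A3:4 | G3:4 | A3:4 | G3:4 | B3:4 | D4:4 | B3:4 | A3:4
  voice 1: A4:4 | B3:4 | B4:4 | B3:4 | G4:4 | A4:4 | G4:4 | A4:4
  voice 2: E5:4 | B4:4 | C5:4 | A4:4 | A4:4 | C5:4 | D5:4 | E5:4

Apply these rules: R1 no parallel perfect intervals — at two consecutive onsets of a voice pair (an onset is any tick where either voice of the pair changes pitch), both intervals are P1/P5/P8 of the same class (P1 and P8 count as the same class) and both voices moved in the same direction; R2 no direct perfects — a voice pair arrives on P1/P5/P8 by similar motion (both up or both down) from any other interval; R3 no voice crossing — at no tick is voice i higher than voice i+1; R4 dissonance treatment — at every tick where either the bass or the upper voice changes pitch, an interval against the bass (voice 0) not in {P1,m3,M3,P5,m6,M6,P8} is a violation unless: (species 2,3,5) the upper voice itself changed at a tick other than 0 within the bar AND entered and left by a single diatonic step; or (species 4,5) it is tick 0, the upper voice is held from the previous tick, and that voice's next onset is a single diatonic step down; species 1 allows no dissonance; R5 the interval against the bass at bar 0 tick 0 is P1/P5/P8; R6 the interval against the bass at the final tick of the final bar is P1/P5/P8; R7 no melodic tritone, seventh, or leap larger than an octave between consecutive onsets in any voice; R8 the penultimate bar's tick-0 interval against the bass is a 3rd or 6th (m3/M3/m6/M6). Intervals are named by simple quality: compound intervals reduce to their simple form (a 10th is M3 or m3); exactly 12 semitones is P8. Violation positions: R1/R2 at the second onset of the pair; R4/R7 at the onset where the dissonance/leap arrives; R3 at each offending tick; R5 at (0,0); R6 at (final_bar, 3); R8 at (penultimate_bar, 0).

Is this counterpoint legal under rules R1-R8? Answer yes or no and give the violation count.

bar 0: v0=A3 v1=A4 v2=E5 (P5)
bar 1: v0=G3 v1=B3 v2=B4 (M3)
bar 2: v0=A3 v1=B4 v2=C5 (m3)
bar 3: v0=G3 v1=B3 v2=A4 (M2)
bar 4: v0=B3 v1=G4 v2=A4 (m7)
bar 5: v0=D4 v1=A4 v2=C5 (m7)
bar 6: v0=B3 v1=G4 v2=D5 (m3)
bar 7: v0=A3 v1=A4 v2=E5 (P5)
  R2 @ bar1.0: A4/E5 P5 -> B3/B4 P8 similar
  R7 @ bar1.0: A4->B3 leap 10st
  R4 @ bar2.0: A3/B4 M2 untreated
  R4 @ bar3.0: G3/A4 M2 untreated
  R4 @ bar4.0: B3/A4 m7 untreated
  R2 @ bar5.0: B3/G4 m6 -> D4/A4 P5 similar
  R4 @ bar5.0: D4/C5 m7 untreated
  R1 @ bar7.0: G4/D5 P5 -> A4/E5 P5 similar

No (8 violations)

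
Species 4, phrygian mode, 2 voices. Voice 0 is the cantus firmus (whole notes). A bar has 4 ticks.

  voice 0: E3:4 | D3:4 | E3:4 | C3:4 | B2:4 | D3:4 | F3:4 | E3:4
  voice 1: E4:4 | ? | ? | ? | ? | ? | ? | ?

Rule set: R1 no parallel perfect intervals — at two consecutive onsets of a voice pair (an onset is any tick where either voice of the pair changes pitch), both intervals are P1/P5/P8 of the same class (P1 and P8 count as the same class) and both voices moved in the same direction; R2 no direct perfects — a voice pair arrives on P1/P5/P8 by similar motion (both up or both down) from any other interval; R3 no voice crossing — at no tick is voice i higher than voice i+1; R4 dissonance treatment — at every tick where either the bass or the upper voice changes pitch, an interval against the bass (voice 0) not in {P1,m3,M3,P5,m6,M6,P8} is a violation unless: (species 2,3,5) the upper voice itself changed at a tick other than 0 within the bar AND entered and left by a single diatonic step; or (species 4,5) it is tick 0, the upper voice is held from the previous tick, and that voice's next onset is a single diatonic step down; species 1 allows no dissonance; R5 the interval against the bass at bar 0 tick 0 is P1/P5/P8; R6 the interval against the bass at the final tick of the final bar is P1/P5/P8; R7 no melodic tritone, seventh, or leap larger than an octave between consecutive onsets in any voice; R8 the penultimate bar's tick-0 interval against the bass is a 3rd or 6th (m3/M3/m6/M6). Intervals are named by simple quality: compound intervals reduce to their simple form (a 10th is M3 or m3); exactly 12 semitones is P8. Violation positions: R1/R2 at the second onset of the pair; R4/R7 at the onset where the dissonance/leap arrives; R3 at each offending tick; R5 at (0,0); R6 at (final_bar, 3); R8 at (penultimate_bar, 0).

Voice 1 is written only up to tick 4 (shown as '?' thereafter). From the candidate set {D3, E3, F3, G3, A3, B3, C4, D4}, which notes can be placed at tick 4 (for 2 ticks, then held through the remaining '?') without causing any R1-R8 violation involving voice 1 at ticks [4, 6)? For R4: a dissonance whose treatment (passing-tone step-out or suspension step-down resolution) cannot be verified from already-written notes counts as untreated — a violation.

D3: violates R1,R7
E3: violates R4
F3: violates R7
G3: violates R4
A3: violates R2
B3: legal
C4: violates R4
D4: violates R1

{B3}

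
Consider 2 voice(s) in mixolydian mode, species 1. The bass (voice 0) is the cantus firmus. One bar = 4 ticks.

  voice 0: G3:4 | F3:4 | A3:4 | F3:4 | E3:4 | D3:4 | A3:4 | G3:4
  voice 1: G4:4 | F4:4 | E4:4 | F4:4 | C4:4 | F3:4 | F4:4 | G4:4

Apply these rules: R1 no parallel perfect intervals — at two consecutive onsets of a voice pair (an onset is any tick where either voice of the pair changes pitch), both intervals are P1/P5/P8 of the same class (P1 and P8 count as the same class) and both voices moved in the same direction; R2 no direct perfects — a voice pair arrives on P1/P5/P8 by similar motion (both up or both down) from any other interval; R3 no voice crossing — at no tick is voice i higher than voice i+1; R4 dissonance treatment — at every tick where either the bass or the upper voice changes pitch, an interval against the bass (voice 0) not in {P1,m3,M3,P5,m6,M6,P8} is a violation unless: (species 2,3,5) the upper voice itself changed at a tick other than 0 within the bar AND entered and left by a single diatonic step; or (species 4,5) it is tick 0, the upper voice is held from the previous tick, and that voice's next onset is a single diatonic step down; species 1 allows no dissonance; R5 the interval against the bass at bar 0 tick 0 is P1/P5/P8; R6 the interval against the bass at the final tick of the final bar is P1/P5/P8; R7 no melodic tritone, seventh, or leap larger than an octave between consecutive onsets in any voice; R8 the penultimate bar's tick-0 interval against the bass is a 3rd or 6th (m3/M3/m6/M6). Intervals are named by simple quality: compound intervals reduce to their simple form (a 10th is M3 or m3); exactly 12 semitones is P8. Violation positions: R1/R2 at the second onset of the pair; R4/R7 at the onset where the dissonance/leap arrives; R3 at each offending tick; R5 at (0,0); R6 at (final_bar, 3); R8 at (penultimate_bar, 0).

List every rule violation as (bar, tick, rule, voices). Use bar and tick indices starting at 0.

bar 0: v0=G3 v1=G4 downbeat P8
bar 1: v0=F3 v1=F4 downbeat P8
bar 2: v0=A3 v1=E4 downbeat P5
bar 3: v0=F3 v1=F4 downbeat P8
bar 4: v0=E3 v1=C4 downbeat m6
bar 5: v0=D3 v1=F3 downbeat m3
bar 6: v0=A3 v1=F4 downbeat m6
bar 7: v0=G3 v1=G4 downbeat P8
  -> R1 @ bar 1 tick 0 v(0, 1): G3/G4 P8 -> F3/F4 P8 similar

(1, 0, R1, (0, 1))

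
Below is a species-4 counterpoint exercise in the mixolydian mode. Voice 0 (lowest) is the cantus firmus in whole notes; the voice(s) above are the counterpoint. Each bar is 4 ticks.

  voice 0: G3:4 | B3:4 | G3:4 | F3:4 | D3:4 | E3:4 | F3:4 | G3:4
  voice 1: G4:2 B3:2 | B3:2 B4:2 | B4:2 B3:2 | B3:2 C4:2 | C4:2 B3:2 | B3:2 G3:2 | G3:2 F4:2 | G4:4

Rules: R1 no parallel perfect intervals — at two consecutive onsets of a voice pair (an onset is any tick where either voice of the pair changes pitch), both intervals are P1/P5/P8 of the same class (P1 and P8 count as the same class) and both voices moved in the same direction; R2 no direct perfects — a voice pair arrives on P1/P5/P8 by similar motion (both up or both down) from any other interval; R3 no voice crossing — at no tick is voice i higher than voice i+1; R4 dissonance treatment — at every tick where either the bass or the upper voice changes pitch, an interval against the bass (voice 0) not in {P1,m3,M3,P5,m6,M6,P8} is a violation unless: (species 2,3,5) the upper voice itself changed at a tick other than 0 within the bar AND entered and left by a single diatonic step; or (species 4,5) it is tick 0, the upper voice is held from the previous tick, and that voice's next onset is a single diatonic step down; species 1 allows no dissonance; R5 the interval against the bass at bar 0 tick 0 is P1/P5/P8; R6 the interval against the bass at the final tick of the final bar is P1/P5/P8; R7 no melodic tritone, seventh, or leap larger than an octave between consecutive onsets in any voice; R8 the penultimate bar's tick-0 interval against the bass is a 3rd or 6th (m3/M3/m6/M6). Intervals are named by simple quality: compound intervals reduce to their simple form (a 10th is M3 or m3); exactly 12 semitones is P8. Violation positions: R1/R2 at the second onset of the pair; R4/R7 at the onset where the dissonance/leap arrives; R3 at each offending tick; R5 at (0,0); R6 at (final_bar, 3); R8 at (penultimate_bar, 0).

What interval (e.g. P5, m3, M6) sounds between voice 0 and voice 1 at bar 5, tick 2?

m3

voice 0=E3 voice 1=G3 -> m3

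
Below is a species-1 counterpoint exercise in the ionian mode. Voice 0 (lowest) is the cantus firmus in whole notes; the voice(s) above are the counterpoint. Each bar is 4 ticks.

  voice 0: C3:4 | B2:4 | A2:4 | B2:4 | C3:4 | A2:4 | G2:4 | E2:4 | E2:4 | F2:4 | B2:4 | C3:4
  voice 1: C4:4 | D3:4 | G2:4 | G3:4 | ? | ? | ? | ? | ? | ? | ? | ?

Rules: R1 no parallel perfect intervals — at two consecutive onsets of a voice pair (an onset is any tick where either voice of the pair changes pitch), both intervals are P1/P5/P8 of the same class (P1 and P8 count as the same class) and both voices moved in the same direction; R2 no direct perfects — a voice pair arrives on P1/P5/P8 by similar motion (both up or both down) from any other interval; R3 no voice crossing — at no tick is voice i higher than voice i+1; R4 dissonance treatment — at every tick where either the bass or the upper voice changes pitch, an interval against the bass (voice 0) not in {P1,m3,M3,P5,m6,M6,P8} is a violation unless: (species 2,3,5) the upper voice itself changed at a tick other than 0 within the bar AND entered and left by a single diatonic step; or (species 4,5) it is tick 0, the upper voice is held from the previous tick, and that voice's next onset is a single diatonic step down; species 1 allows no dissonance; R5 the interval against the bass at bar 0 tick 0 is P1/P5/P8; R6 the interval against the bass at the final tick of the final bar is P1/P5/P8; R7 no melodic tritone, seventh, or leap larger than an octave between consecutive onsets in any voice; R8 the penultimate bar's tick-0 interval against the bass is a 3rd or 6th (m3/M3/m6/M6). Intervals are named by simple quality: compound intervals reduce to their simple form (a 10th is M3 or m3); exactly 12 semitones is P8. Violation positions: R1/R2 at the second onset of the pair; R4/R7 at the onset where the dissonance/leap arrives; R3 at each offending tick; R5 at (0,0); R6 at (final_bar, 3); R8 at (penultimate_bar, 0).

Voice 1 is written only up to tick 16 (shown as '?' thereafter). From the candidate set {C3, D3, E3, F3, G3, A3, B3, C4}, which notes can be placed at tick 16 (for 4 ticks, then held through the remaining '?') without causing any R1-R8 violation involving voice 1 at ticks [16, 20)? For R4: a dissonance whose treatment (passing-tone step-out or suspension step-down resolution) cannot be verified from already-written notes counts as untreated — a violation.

C3: legal
D3: violates R4
E3: legal
F3: violates R4
G3: legal
A3: legal
B3: violates R4
C4: violates R2

{A3, C3, E3, G3}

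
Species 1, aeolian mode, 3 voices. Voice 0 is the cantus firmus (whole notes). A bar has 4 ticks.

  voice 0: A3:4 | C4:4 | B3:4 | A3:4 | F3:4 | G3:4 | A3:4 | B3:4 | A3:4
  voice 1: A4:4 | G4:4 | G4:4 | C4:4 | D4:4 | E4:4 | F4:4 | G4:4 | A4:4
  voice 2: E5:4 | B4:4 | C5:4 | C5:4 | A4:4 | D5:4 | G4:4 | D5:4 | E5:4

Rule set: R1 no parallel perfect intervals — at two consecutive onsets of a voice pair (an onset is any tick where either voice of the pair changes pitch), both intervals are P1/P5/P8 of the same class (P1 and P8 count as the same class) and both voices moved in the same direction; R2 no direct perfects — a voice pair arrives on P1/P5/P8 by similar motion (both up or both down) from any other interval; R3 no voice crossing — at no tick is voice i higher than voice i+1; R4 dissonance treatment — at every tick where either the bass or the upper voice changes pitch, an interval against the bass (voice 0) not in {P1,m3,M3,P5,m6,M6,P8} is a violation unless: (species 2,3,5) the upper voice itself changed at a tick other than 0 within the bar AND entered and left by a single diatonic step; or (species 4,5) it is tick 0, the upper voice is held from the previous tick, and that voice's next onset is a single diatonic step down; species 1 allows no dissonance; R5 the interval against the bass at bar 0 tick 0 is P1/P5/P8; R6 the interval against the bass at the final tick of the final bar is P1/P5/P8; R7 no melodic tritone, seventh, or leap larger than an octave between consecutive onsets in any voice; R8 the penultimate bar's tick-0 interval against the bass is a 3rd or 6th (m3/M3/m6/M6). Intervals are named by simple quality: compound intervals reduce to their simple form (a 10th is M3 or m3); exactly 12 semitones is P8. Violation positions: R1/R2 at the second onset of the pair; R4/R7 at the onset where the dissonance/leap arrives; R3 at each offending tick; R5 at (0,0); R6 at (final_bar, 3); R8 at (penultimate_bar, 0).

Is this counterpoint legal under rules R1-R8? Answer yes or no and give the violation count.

No (6 violations)

bar 0: v0=A3 v1=A4 v2=E5 (P5)
bar 1: v0=C4 v1=G4 v2=B4 (M7)
bar 2: v0=B3 v1=G4 v2=C5 (m2)
bar 3: v0=A3 v1=C4 v2=C5 (m3)
bar 4: v0=F3 v1=D4 v2=A4 (M3)
bar 5: v0=G3 v1=E4 v2=D5 (P5)
bar 6: v0=A3 v1=F4 v2=G4 (m7)
bar 7: v0=B3 v1=G4 v2=D5 (m3)
bar 8: v0=A3 v1=A4 v2=E5 (P5)
  R4 @ bar1.0: C4/B4 M7 untreated
  R4 @ bar2.0: B3/C5 m2 untreated
  R2 @ bar5.0: F3/A4 M3 -> G3/D5 P5 similar
  R4 @ bar6.0: A3/G4 m7 untreated
  R2 @ bar7.0: F4/G4 M2 -> G4/D5 P5 similar
  R1 @ bar8.0: G4/D5 P5 -> A4/E5 P5 similar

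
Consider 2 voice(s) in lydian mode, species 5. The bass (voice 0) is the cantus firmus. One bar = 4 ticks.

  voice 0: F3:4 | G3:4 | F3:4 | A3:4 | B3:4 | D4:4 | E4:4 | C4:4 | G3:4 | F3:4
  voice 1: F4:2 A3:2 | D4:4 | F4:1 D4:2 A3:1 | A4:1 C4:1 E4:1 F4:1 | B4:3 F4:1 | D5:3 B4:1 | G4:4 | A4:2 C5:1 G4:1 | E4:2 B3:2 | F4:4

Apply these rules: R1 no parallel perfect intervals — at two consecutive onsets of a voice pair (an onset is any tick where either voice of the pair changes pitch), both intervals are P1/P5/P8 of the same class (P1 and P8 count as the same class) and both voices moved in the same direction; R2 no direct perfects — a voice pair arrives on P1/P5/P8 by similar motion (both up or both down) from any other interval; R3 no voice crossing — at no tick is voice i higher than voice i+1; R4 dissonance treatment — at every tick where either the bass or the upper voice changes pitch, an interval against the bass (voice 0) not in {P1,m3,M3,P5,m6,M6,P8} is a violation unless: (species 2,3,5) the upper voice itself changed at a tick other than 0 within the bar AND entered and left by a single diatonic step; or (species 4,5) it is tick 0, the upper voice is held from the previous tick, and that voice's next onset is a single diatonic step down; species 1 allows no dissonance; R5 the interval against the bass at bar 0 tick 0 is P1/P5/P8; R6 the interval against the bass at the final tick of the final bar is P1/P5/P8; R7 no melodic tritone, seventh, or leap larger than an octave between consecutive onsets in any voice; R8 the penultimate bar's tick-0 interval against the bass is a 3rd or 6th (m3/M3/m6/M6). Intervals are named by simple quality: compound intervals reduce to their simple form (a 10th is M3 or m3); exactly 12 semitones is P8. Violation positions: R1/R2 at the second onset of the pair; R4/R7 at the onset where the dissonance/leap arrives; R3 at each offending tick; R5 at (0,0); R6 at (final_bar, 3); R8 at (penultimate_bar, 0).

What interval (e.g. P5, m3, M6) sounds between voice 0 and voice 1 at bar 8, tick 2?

M3

voice 0=G3 voice 1=B3 -> M3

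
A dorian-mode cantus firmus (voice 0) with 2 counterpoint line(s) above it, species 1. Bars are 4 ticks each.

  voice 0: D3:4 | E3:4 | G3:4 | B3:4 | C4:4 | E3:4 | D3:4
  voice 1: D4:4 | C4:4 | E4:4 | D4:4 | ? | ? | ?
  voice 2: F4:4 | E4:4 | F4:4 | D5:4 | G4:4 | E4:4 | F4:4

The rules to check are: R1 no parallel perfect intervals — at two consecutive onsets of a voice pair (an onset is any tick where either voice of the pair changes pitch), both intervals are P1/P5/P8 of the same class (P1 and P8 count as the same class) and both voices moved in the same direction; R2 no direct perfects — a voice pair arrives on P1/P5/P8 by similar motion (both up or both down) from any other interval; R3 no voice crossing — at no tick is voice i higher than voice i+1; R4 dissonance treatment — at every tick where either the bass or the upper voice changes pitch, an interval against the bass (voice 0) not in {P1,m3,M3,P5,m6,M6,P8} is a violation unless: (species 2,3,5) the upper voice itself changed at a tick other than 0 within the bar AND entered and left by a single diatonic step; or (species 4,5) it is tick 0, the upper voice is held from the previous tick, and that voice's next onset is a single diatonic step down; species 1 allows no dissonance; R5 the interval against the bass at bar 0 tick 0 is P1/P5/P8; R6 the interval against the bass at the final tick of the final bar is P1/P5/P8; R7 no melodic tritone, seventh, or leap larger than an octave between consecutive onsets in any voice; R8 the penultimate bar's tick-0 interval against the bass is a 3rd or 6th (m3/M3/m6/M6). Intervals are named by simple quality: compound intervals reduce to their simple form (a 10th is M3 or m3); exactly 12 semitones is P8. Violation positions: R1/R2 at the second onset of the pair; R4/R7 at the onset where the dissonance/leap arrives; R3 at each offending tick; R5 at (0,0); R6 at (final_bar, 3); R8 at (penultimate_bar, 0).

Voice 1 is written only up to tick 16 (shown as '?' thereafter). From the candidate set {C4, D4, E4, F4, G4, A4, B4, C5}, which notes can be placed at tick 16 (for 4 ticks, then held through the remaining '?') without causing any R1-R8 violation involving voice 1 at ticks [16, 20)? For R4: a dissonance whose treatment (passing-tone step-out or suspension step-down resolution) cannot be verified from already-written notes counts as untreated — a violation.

{E4}

C4: violates R2
D4: violates R4
E4: legal
F4: violates R4
G4: violates R2
A4: violates R3
B4: violates R3,R4
C5: violates R2,R3,R7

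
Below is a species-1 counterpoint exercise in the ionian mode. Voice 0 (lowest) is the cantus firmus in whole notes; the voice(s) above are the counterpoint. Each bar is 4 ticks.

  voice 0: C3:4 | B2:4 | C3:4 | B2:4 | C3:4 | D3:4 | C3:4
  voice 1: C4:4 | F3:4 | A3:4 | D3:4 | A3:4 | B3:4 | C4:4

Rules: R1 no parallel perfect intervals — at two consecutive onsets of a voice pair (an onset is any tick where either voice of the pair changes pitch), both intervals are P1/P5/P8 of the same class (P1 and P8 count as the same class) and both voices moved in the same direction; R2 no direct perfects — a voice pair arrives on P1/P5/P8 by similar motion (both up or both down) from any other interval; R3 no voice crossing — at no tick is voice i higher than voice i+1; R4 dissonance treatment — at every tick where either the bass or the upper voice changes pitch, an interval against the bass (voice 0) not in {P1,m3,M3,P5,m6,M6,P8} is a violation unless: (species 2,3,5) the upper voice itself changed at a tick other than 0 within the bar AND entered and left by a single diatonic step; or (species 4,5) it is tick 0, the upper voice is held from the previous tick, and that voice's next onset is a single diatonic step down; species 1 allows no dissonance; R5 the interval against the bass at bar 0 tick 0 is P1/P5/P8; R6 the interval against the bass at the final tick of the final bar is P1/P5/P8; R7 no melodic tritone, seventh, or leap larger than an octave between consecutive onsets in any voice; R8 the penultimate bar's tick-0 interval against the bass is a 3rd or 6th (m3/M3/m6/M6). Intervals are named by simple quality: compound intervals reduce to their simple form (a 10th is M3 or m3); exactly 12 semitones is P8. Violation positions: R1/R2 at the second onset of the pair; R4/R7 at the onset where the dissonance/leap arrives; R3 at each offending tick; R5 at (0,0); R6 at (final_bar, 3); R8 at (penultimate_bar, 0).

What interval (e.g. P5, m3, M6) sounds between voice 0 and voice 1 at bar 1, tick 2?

TT

voice 0=B2 voice 1=F3 -> TT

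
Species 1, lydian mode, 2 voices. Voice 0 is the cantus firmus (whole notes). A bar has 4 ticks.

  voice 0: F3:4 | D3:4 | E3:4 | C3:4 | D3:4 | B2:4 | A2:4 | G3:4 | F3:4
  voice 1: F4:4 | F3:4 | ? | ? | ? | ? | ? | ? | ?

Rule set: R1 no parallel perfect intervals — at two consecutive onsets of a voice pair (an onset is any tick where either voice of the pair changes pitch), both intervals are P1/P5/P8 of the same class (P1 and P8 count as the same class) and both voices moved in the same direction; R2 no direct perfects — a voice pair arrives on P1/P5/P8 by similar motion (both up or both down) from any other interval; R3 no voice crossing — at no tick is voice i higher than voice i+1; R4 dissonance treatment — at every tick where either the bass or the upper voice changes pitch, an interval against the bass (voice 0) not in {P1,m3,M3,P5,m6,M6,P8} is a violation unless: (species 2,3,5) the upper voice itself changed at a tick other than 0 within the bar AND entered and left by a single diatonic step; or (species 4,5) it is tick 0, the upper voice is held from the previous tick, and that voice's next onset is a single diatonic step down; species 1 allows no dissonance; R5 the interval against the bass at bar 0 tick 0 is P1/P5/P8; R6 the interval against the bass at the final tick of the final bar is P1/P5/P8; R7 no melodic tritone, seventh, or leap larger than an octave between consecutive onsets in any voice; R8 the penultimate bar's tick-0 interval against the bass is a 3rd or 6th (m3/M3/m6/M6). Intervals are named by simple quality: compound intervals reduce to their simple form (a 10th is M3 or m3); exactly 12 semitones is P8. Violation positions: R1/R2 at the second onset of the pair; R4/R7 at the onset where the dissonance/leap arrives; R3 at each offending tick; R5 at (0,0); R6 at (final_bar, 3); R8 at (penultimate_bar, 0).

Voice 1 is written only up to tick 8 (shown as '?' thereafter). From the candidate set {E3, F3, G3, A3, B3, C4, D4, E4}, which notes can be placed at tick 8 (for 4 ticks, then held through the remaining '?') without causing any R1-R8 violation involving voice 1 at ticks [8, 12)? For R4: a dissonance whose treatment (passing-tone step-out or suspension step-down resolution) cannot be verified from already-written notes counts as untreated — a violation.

{C4, E3, G3}

E3: legal
F3: violates R4
G3: legal
A3: violates R4
B3: violates R2,R7
C4: legal
D4: violates R4
E4: violates R2,R7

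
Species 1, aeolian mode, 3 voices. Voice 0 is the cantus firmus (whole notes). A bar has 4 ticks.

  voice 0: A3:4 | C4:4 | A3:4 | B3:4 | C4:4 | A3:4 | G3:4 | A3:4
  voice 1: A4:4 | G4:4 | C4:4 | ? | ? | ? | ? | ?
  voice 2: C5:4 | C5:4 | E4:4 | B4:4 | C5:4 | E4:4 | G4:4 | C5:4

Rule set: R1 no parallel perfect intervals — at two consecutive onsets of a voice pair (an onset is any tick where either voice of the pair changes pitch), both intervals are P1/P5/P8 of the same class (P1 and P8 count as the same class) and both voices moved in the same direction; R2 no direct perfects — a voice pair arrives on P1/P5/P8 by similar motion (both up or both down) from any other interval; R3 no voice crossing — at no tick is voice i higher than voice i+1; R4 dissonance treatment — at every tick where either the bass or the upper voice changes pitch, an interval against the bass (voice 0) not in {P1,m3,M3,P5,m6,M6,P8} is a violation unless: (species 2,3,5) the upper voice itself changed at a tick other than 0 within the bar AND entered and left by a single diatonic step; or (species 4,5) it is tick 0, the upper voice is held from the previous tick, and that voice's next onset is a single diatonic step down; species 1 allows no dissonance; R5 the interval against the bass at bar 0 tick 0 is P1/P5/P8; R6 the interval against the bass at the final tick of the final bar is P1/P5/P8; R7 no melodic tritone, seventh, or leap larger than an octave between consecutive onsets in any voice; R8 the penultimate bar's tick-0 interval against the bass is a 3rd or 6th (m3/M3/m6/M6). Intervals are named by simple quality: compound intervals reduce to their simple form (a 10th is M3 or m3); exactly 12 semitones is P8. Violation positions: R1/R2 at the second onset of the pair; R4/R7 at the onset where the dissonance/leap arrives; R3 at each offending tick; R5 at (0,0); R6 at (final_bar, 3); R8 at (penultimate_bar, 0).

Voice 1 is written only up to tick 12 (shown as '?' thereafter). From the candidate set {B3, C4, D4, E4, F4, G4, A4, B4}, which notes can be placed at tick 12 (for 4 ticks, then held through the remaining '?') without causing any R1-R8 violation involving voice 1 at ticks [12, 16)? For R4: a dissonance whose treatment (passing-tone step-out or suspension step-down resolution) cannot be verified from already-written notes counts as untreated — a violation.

{B3, D4, G4}

B3: legal
C4: violates R4
D4: legal
E4: violates R2,R4
F4: violates R4
G4: legal
A4: violates R4
B4: violates R2,R7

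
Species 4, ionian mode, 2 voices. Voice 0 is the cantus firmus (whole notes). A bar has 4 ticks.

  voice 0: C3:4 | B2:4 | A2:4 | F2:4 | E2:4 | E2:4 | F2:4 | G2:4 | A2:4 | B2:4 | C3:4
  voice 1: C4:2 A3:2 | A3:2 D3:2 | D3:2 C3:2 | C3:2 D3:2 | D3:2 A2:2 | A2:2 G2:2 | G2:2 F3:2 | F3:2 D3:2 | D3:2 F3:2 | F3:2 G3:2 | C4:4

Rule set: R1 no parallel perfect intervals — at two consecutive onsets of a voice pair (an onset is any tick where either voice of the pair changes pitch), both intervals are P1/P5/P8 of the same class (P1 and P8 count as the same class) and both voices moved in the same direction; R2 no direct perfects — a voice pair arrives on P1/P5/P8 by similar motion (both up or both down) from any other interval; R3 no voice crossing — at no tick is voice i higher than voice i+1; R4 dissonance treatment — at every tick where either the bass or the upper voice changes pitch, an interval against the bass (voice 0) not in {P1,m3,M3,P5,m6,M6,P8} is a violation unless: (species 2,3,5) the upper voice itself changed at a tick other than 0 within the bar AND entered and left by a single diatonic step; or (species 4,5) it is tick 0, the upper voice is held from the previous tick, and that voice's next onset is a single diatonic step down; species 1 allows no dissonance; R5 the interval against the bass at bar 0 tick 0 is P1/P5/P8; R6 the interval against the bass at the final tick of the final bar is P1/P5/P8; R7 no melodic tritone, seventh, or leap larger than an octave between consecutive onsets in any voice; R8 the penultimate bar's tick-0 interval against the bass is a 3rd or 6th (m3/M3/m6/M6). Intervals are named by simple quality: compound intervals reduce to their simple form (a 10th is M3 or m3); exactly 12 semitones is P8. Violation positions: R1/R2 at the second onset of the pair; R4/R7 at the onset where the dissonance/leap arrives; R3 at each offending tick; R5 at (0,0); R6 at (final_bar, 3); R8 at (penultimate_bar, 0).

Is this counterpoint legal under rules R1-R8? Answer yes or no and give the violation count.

bar 0: v0=C3 v1=C4 (P8)
bar 1: v0=B2 v1=A3 (m7)
bar 2: v0=A2 v1=D3 (P4)
bar 3: v0=F2 v1=C3 (P5)
bar 4: v0=E2 v1=D3 (m7)
bar 5: v0=E2 v1=A2 (P4)
bar 6: v0=F2 v1=G2 (M2)
bar 7: v0=G2 v1=F3 (m7)
bar 8: v0=A2 v1=D3 (P4)
bar 9: v0=B2 v1=F3 (TT)
bar 10: v0=C3 v1=C4 (P8)
  R4 @ bar1.0: B2/A3 m7 untreated
  R4 @ bar4.0: E2/D3 m7 untreated
  R4 @ bar4.2: E2/A2 P4 untreated
  R4 @ bar6.0: F2/G2 M2 untreated
  R7 @ bar6.2: G2->F3 leap 10st
  R4 @ bar7.0: G2/F3 m7 untreated
  R4 @ bar8.0: A2/D3 P4 untreated
  R4 @ bar9.0: B2/F3 TT untreated
  R8 @ bar9.0: penult TT not 3rd/6th
  R2 @ bar10.0: B2/G3 m6 -> C3/C4 P8 similar

No (10 violations)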